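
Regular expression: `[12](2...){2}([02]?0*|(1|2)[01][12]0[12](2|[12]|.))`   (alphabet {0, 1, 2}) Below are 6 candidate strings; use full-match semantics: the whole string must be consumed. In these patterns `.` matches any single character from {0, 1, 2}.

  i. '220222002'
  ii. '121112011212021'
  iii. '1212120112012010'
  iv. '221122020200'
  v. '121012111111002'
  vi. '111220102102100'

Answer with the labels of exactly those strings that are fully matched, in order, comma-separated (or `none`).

i → match
ii → match
iii → no match
iv → match
v → no match
vi → no match

i, ii, iv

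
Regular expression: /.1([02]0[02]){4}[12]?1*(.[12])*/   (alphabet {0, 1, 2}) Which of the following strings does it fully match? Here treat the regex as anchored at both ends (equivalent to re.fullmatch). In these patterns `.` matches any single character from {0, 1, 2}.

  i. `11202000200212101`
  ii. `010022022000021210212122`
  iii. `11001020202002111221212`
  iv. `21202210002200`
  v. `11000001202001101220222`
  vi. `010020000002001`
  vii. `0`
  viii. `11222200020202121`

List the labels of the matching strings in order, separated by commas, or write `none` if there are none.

vi

i → no match
ii → no match
iii → no match
iv → no match
v → no match
vi → match
vii → no match
viii → no match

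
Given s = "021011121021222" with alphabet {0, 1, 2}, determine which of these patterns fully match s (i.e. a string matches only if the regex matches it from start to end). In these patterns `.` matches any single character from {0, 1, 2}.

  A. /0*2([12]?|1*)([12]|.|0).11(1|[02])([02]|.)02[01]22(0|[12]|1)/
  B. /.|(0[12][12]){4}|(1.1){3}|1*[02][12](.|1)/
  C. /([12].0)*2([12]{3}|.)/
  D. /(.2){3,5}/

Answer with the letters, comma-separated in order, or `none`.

A → match
B → no match
C → no match
D → no match

A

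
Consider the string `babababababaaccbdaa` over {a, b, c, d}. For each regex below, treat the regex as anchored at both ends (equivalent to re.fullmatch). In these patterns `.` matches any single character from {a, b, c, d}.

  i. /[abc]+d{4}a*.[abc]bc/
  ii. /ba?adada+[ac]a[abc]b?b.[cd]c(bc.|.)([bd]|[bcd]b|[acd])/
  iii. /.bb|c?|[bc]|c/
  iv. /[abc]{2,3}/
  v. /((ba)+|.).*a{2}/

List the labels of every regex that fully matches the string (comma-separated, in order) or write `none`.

i → no match — must end with `bc`
ii → no match
iii → no match
iv → no match
v → match

v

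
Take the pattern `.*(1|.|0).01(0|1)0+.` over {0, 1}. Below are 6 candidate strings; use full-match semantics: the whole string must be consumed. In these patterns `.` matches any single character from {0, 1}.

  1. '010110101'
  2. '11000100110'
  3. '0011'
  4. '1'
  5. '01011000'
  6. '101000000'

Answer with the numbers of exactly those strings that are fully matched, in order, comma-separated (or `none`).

1. '010110101' → no match
2. '11000100110' → no match
3. '0011' → no match
4. '1' → no match
5. '01011000' → match
6. '101000000' → no match

5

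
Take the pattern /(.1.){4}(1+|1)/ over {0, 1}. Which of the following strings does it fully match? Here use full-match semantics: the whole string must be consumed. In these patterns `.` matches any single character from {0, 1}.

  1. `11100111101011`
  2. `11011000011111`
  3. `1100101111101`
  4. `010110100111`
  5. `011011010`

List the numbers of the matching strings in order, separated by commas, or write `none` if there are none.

3

1 → no match
2 → no match
3 → match
4 → no match
5 → no match — must end with `1`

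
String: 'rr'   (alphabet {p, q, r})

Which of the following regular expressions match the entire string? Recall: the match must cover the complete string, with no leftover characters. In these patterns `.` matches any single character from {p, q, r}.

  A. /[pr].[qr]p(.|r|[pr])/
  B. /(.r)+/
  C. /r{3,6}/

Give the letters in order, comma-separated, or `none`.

B

A → no match
B → match
C → no match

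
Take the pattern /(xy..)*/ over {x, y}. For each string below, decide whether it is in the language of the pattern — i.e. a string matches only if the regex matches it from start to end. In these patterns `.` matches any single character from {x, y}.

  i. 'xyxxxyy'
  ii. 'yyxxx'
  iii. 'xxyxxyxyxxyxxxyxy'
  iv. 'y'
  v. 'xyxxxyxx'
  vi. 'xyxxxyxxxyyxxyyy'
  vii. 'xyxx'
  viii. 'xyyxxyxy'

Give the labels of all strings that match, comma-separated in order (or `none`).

v, vi, vii, viii

i → no match
ii → no match
iii → no match
iv → no match
v → match
vi → match
vii → match
viii → match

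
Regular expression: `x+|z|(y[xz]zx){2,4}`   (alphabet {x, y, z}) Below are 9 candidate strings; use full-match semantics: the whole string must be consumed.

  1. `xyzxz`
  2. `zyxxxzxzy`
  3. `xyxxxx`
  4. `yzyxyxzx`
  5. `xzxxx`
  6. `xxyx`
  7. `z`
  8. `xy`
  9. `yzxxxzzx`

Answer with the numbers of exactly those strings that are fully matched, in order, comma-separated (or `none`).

1. `xyzxz` → no match
2. `zyxxxzxzy` → no match
3. `xyxxxx` → no match
4. `yzyxyxzx` → no match
5. `xzxxx` → no match
6. `xxyx` → no match
7. `z` → match
8. `xy` → no match
9. `yzxxxzzx` → no match

7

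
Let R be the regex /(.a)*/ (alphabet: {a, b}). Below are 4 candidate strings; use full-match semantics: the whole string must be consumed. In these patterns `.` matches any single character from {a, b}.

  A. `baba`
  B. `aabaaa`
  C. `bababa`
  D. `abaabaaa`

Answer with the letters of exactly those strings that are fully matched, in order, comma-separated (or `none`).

A → match
B → match
C → match
D → no match

A, B, C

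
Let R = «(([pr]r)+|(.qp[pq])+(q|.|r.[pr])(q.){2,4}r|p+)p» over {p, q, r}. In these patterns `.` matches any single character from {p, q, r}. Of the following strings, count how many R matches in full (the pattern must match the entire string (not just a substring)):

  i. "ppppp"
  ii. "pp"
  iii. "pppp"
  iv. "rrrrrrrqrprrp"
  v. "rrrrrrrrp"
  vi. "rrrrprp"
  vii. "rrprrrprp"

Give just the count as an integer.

i → match
ii → match
iii → match
iv → no match
v → match
vi → match
vii → match
Total matched: 6

6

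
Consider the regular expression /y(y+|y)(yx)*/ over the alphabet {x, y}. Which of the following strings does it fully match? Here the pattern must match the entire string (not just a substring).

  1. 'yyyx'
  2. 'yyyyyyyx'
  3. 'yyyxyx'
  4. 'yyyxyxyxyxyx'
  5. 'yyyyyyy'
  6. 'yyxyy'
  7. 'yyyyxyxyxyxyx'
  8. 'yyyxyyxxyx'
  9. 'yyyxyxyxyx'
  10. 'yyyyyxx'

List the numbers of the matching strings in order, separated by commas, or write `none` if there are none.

1, 2, 3, 4, 5, 7, 9

1 → match
2 → match
3 → match
4 → match
5 → match
6 → no match
7 → match
8 → no match
9 → match
10 → no match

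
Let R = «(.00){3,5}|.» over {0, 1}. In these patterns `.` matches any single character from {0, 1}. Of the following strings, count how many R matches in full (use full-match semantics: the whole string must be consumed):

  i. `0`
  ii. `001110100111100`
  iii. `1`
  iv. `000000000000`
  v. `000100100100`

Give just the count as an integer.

i. `0` → match
ii → no match
iii. `1` → match
iv. `000000000000` → match
v. `000100100100` → match
Total matched: 4

4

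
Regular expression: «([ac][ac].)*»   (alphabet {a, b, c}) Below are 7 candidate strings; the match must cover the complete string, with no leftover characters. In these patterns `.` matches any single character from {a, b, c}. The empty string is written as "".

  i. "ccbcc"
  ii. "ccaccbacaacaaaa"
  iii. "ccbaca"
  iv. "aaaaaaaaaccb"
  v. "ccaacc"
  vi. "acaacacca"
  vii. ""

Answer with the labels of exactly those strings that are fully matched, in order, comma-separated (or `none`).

i → no match
ii → match
iii → match
iv → match
v → match
vi → match
vii → match

ii, iii, iv, v, vi, vii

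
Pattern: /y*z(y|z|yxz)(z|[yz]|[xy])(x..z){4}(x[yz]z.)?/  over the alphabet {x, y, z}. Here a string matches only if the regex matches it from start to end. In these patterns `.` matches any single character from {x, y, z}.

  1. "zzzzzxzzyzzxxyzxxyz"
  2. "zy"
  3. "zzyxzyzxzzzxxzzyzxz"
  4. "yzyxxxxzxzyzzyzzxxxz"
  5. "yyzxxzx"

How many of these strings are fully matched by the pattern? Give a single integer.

0

1 → no match
2. "zy" → no match
3 → no match
4 → no match
5. "yyzxxzx" → no match
Total matched: 0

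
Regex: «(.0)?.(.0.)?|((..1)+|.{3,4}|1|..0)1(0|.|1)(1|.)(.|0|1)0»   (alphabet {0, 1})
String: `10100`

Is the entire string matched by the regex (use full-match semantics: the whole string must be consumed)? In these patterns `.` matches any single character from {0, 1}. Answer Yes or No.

No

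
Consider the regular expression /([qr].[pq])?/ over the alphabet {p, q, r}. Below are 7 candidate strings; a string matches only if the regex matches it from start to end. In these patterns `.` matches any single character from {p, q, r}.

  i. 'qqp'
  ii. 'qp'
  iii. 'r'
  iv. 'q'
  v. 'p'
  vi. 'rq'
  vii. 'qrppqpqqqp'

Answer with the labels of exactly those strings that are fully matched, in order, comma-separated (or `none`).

i

i → match
ii → no match
iii → no match
iv → no match
v → no match
vi → no match
vii → no match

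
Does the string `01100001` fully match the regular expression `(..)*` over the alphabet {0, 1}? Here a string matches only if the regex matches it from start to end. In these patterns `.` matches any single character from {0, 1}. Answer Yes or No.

Yes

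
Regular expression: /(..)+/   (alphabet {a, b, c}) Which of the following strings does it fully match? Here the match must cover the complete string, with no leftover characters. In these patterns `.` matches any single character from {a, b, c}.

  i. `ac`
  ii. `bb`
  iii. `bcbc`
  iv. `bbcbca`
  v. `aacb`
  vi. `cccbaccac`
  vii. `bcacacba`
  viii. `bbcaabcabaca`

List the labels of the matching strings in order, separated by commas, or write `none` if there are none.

i, ii, iii, iv, v, vii, viii

i → match
ii → match
iii → match
iv → match
v → match
vi → no match
vii → match
viii → match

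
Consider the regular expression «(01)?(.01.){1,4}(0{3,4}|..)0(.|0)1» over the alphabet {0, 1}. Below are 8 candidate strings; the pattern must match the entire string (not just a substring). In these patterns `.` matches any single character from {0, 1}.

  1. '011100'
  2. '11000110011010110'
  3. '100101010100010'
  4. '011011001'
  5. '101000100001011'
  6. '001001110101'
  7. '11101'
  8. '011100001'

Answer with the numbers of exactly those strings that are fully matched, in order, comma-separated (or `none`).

none

1 → no match — must end with '1'
2 → no match — must end with '1'
3 → no match — must end with '1'
4 → no match
5 → no match
6 → no match
7 → no match
8 → no match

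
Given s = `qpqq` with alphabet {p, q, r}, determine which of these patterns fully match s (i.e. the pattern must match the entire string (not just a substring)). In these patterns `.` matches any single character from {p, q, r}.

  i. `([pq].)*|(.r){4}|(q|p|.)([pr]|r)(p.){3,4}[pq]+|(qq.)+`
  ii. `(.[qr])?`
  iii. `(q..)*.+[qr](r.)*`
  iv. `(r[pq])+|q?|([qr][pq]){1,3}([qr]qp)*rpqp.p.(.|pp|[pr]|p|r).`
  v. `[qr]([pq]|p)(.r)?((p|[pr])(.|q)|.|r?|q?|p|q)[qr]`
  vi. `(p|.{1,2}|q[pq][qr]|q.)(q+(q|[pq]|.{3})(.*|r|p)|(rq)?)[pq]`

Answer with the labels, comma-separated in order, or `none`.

i → match
ii → no match
iii → match
iv → no match
v → match
vi → match

i, iii, v, vi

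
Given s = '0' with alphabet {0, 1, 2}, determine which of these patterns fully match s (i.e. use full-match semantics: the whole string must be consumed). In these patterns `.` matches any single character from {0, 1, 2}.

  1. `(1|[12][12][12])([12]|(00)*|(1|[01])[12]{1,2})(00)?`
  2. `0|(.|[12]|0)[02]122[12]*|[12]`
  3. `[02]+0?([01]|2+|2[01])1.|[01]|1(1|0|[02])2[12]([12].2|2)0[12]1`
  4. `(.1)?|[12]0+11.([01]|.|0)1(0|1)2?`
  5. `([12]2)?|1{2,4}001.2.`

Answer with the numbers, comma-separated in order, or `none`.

1 → no match
2 → match
3 → match
4 → no match
5 → no match

2, 3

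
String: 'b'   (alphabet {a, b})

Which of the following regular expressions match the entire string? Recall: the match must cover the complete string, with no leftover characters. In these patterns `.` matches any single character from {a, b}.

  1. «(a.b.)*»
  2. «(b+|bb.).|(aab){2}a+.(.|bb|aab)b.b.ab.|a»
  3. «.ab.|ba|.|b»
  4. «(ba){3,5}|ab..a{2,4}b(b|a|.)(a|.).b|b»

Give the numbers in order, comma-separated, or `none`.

1 → no match
2 → no match
3 → match
4 → match

3, 4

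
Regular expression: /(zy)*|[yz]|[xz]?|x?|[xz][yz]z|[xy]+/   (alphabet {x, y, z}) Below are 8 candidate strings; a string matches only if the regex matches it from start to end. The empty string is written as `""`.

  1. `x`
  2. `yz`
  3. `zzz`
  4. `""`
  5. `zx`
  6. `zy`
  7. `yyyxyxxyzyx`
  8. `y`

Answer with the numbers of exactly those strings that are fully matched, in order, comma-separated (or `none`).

1, 3, 4, 6, 8

1 → match
2 → no match
3 → match
4 → match
5 → no match
6 → match
7 → no match
8 → match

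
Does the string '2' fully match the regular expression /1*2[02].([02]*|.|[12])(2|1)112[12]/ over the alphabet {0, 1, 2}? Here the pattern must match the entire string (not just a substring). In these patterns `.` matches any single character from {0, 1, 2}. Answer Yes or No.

No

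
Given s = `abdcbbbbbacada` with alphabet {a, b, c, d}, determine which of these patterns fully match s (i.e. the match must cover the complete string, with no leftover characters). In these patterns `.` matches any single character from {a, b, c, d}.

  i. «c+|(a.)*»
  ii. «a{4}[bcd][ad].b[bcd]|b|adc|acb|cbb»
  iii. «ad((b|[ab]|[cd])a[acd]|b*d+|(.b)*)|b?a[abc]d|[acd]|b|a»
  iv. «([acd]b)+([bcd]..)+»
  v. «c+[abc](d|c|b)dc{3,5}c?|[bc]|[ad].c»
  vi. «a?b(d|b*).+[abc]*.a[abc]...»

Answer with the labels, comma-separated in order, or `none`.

vi

i → no match
ii → no match
iii → no match
iv → no match
v → no match
vi → match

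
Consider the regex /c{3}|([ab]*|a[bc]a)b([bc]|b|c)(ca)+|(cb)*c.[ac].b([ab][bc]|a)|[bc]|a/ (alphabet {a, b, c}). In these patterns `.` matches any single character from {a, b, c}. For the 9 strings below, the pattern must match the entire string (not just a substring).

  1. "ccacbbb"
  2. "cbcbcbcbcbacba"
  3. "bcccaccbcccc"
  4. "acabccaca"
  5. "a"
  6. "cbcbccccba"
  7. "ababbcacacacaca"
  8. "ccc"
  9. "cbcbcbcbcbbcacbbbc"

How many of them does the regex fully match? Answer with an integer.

1 → match
2 → match
3 → no match
4 → match
5 → match
6 → match
7 → match
8 → match
9 → no match
Total matched: 7

7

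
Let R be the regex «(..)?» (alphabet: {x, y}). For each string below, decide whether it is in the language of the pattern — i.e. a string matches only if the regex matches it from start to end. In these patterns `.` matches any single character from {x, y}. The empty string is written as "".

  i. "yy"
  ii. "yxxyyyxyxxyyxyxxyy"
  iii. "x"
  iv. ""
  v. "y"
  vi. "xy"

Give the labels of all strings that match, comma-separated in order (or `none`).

i. "yy" → match
ii → no match
iii. "x" → no match
iv. "" → match
v. "y" → no match
vi. "xy" → match

i, iv, vi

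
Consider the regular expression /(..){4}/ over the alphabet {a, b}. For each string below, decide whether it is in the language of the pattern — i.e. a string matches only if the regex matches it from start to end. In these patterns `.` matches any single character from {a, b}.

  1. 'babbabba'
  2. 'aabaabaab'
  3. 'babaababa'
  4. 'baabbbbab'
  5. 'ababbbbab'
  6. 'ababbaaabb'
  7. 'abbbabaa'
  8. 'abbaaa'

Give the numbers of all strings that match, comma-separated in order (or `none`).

1, 7

1 → match
2 → no match
3 → no match
4 → no match
5 → no match
6 → no match
7 → match
8 → no match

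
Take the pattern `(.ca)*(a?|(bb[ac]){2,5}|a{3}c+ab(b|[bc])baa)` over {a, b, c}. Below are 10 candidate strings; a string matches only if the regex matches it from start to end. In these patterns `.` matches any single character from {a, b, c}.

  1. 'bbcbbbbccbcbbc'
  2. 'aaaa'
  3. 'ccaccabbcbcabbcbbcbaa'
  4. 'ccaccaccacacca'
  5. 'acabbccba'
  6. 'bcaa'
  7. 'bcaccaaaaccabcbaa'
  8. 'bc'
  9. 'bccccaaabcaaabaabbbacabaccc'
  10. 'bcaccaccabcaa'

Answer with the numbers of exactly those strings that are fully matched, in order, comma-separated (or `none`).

1 → no match
2 → no match
3 → no match
4 → no match
5 → no match
6 → match
7 → match
8 → no match
9 → no match
10 → match

6, 7, 10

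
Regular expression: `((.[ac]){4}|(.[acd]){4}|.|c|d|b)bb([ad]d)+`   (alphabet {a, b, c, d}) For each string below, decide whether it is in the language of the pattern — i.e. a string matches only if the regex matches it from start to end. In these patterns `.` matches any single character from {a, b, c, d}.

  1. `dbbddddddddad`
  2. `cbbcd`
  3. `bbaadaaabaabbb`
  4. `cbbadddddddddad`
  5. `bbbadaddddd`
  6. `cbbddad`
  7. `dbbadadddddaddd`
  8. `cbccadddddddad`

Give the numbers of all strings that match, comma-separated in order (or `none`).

1 → match
2 → no match
3 → no match — must end with `d`
4 → match
5 → match
6 → match
7 → match
8 → no match

1, 4, 5, 6, 7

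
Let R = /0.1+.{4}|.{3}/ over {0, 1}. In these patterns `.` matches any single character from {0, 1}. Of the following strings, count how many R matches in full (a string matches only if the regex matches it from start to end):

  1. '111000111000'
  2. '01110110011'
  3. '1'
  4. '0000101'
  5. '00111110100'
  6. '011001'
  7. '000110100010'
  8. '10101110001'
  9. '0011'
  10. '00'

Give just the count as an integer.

1. '111000111000' → no match
2. '01110110011' → no match
3. '1' → no match
4. '0000101' → no match
5. '00111110100' → match
6. '011001' → no match
7. '000110100010' → no match
8. '10101110001' → no match
9. '0011' → no match
10. '00' → no match
Total matched: 1

1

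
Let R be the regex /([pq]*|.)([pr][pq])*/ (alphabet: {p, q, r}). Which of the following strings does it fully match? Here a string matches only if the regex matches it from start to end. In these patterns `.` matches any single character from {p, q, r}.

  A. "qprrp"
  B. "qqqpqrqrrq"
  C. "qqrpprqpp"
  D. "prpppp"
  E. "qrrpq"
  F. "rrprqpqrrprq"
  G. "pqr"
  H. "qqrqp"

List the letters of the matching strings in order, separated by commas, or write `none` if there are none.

none

A. "qprrp" → no match
B. "qqqpqrqrrq" → no match
C. "qqrpprqpp" → no match
D. "prpppp" → no match
E. "qrrpq" → no match
F. "rrprqpqrrprq" → no match
G. "pqr" → no match
H. "qqrqp" → no match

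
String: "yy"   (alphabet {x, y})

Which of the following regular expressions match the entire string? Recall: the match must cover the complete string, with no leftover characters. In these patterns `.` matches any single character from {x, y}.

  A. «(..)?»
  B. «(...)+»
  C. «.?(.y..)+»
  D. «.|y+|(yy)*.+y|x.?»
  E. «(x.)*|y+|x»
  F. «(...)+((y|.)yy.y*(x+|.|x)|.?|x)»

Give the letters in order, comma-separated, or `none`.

A → match
B → no match
C → no match
D → match
E → match
F → no match

A, D, E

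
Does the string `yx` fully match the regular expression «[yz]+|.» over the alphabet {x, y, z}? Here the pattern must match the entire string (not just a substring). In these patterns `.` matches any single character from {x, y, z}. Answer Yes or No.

No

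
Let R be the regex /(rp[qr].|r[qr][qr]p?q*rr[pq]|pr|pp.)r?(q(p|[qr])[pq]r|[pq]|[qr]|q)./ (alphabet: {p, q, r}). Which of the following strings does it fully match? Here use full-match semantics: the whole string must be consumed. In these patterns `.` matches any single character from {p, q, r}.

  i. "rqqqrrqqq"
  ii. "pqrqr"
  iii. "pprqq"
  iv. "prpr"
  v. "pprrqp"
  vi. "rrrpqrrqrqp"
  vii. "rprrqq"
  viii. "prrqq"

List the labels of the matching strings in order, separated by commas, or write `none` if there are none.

i, iii, iv, v, vi, vii, viii

i. "rqqqrrqqq" → match
ii. "pqrqr" → no match
iii. "pprqq" → match
iv. "prpr" → match
v. "pprrqp" → match
vi. "rrrpqrrqrqp" → match
vii. "rprrqq" → match
viii. "prrqq" → match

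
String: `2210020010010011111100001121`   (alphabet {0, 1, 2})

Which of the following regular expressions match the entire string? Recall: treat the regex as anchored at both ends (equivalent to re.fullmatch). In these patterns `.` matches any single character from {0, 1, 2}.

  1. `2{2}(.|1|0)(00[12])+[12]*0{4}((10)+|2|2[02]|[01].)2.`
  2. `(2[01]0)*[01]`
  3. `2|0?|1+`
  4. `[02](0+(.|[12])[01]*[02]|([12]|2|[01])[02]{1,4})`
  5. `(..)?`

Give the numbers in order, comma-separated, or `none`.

1

1 → match
2 → no match
3 → no match
4 → no match
5 → no match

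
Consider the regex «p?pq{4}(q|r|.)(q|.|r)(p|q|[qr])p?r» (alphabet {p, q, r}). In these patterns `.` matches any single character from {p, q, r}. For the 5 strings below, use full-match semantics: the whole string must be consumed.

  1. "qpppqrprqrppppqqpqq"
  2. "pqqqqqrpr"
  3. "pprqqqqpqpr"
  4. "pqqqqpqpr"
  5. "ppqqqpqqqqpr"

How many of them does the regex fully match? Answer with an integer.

2

1 → no match — must end with "r"
2 → match
3 → no match
4 → match
5 → no match
Total matched: 2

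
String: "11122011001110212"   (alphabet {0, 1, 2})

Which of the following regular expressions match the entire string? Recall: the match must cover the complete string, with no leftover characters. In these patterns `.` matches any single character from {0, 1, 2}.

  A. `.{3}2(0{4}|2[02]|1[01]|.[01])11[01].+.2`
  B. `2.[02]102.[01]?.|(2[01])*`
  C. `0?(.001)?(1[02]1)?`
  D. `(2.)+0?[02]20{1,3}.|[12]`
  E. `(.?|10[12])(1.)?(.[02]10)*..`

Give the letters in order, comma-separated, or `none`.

A

A → match
B → no match
C → no match
D → no match
E → no match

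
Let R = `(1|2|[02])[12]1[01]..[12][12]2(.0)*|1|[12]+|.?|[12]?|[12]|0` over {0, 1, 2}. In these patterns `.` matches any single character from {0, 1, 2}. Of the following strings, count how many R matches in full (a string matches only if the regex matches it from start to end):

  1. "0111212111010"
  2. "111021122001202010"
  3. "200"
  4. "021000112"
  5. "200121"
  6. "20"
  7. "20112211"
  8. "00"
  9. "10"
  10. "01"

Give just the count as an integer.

1

1 → no match
2 → no match
3. "200" → no match
4. "021000112" → match
5. "200121" → no match
6. "20" → no match
7. "20112211" → no match
8. "00" → no match
9. "10" → no match
10. "01" → no match
Total matched: 1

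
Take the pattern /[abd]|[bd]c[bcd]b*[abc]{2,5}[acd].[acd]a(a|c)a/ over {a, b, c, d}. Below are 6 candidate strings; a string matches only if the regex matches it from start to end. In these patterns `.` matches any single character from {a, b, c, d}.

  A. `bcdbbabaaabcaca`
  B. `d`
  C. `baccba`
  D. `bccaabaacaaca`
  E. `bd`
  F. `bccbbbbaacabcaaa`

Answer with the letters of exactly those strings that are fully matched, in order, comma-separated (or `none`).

A, B, D, F

A → match
B. `d` → match
C. `baccba` → no match
D → match
E. `bd` → no match
F → match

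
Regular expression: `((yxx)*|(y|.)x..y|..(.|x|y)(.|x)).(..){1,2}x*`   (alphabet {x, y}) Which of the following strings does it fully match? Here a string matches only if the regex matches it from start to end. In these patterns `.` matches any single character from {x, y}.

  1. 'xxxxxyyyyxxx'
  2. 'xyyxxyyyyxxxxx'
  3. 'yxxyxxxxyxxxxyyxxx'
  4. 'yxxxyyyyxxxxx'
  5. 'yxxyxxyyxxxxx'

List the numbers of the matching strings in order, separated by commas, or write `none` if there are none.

1 → match
2 → match
3 → no match
4 → match
5 → match

1, 2, 4, 5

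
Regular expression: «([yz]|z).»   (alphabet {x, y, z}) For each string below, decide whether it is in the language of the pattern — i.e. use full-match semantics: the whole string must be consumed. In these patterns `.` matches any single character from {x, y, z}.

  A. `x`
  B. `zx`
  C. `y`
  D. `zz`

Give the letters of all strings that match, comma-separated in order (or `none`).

B, D

A → no match
B → match
C → no match
D → match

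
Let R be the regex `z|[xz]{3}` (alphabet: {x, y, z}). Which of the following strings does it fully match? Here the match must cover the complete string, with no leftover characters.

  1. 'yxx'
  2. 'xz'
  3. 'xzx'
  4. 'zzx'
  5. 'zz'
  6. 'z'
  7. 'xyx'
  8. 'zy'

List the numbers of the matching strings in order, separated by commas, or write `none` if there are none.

3, 4, 6

1 → no match
2 → no match
3 → match
4 → match
5 → no match
6 → match
7 → no match
8 → no match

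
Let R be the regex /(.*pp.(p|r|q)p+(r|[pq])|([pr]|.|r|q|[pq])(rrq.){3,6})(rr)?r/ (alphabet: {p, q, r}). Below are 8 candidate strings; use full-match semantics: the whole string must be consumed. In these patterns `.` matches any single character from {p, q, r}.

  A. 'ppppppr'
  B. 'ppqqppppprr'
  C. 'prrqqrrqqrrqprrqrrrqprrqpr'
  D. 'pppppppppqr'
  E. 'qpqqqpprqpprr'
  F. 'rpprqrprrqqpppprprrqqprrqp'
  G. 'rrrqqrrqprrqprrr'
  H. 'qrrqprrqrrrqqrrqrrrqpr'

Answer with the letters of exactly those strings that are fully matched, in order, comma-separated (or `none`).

A, B, C, D, E, G, H

A. 'ppppppr' → match
B. 'ppqqppppprr' → match
C → match
D. 'pppppppppqr' → match
E → match
F → no match — must end with 'r'
G → match
H → match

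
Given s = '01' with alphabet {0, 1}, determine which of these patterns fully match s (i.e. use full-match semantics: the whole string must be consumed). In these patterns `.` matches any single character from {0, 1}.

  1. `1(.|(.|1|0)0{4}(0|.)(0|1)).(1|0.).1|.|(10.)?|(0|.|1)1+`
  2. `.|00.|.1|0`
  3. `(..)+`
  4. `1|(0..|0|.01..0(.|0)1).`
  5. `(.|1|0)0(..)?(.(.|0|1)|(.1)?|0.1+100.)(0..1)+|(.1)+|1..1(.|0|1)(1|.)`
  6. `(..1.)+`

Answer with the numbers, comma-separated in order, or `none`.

1, 2, 3, 4, 5

1 → match
2 → match
3 → match
4 → match
5 → match
6 → no match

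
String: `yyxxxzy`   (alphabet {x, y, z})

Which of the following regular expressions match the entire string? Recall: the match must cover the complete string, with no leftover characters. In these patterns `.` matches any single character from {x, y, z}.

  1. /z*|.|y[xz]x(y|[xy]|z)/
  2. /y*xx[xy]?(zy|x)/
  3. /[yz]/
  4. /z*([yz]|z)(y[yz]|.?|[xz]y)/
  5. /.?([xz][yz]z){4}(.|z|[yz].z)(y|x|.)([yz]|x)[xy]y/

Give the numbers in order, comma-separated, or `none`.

2

1 → no match
2 → match
3 → no match
4 → no match
5 → no match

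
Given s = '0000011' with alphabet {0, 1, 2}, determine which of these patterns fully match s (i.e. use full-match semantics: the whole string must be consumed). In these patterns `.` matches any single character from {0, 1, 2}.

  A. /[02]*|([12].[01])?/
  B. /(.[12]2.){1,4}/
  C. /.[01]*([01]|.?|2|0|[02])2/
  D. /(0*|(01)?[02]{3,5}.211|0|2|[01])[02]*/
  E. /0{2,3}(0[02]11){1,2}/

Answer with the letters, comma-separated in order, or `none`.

A → no match
B → no match
C → no match — must end with '2'
D → no match
E → match

E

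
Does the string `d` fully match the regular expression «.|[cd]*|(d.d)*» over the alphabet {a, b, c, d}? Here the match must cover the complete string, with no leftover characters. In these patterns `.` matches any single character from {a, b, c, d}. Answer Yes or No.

Yes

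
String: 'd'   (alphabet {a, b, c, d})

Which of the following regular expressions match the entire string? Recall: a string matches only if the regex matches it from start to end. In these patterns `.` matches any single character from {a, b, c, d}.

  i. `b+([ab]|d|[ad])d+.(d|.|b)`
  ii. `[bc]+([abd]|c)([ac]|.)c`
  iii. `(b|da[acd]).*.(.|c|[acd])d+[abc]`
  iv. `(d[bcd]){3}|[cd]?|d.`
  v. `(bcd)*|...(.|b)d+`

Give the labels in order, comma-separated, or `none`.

iv

i → no match — must start with 'b'
ii → no match — must end with 'c'
iii → no match
iv → match
v → no match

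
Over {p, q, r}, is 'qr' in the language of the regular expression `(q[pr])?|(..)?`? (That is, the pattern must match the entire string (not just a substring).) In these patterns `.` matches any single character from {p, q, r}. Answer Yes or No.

Yes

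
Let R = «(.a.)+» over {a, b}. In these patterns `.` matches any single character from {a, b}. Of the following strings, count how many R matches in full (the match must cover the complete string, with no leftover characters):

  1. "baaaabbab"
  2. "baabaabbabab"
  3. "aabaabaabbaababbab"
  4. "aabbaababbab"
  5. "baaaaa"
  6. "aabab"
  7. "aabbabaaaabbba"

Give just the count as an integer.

4

1 → match
2 → no match
3 → match
4 → match
5 → match
6 → no match
7 → no match
Total matched: 4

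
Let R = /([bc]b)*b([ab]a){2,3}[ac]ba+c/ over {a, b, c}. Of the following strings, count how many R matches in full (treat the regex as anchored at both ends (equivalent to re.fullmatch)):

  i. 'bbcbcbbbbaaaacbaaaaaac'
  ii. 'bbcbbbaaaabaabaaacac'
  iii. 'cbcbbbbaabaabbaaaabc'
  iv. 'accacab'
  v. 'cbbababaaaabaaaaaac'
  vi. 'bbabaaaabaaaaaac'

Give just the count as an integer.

i → match
ii → no match
iii → no match — must end with 'ac'
iv → no match — must end with 'ac'
v → no match
vi → match
Total matched: 2

2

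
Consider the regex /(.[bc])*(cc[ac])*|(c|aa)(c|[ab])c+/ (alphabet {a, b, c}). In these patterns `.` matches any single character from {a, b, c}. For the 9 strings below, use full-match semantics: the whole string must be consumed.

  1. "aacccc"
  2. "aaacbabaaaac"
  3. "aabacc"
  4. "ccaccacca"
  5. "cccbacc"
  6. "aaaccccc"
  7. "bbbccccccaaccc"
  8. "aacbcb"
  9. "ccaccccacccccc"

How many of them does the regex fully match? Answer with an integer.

3

1 → match
2 → no match
3 → no match
4 → match
5 → no match
6 → match
7 → no match
8 → no match
9 → no match
Total matched: 3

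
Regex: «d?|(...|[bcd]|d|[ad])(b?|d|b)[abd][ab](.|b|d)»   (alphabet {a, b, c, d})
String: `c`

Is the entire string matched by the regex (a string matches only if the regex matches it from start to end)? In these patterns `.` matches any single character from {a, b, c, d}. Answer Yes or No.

No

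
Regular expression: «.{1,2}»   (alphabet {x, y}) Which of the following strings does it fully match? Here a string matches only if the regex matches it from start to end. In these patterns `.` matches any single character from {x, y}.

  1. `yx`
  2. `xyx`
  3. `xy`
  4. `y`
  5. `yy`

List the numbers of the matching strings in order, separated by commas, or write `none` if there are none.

1, 3, 4, 5

1 → match
2 → no match
3 → match
4 → match
5 → match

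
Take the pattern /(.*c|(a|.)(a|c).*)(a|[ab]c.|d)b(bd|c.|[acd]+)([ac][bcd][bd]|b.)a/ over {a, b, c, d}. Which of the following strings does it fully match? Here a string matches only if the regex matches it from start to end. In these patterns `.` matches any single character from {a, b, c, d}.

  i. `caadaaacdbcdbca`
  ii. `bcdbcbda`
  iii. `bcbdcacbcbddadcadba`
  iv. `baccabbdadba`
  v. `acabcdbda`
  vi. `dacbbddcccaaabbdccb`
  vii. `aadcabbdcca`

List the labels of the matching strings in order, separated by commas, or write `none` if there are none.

i, ii, iv, v

i → match
ii → match
iii → no match
iv → match
v → match
vi → no match — must end with `a`
vii → no match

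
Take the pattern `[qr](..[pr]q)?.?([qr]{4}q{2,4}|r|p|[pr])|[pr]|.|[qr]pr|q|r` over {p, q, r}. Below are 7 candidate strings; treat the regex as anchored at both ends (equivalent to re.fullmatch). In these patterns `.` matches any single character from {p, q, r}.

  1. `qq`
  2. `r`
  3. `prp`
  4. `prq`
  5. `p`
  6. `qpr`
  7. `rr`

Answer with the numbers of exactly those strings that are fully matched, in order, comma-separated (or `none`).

2, 5, 6, 7

1. `qq` → no match
2. `r` → match
3. `prp` → no match
4. `prq` → no match
5. `p` → match
6. `qpr` → match
7. `rr` → match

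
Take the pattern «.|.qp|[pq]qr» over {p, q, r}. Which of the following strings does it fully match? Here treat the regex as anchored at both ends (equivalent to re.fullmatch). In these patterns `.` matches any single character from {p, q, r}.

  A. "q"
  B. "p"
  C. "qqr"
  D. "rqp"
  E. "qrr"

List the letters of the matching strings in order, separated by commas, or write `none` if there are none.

A. "q" → match
B. "p" → match
C. "qqr" → match
D. "rqp" → match
E. "qrr" → no match

A, B, C, D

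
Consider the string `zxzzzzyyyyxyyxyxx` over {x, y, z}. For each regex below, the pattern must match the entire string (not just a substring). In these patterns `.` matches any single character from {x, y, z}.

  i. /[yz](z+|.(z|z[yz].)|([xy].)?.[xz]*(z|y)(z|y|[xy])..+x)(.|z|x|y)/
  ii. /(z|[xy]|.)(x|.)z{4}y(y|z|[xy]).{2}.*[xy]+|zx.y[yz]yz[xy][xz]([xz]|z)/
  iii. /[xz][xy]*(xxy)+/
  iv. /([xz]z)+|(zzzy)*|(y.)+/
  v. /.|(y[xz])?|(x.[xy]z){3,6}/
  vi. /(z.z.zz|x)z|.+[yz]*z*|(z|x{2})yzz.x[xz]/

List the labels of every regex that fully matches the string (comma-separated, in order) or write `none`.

i, ii, vi

i → match
ii → match
iii → no match — must end with `xxy`
iv → no match
v → no match
vi → match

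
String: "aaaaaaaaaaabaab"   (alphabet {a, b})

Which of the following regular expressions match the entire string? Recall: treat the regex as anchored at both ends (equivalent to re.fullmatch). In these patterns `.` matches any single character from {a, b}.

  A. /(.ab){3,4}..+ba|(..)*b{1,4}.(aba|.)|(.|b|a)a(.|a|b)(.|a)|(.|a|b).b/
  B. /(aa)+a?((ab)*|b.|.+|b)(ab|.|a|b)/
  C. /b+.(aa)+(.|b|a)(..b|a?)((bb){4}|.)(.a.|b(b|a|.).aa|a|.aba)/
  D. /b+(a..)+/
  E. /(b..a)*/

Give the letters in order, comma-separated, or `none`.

B

A → no match
B → match
C → no match — must start with "b"
D → no match — must start with "b"
E → no match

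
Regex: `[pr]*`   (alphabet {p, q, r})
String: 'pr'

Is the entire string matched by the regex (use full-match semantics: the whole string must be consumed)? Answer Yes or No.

Yes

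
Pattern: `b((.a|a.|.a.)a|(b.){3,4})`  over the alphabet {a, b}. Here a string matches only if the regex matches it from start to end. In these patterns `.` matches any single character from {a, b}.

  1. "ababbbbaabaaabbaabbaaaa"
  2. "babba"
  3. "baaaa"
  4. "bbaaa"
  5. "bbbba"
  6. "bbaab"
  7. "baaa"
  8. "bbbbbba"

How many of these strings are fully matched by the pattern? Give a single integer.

4

1 → no match — must start with "b"
2. "babba" → no match
3. "baaaa" → match
4. "bbaaa" → match
5. "bbbba" → no match
6. "bbaab" → no match
7. "baaa" → match
8. "bbbbbba" → match
Total matched: 4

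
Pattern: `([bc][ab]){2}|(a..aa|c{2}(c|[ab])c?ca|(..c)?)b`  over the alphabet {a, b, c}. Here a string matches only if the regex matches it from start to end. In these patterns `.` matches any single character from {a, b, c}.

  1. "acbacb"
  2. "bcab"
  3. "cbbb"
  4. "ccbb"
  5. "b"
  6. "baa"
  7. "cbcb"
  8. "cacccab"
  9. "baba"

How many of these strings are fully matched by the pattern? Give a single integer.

1 → no match
2 → no match
3 → match
4 → no match
5 → match
6 → no match
7 → match
8 → no match
9 → match
Total matched: 4

4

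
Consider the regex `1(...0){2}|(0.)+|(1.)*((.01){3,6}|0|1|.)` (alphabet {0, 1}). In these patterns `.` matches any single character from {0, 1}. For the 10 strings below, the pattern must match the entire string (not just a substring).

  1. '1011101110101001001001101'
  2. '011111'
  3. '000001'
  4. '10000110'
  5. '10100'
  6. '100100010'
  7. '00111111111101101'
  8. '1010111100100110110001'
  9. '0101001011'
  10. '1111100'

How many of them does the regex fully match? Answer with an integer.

5

1 → match
2. '011111' → no match
3. '000001' → match
4. '10000110' → no match
5. '10100' → match
6. '100100010' → match
7 → no match
8 → no match
9. '0101001011' → no match
10. '1111100' → match
Total matched: 5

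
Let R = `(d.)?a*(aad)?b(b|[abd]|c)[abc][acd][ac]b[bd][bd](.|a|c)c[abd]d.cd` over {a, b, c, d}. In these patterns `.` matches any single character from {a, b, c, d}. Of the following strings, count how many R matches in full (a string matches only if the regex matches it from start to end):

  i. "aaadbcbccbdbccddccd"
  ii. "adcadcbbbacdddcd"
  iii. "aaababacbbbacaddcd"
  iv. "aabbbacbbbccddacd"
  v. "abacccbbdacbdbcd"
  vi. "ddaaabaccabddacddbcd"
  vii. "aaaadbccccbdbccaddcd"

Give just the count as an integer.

6

i → match
ii → no match
iii → match
iv → match
v → match
vi → match
vii → match
Total matched: 6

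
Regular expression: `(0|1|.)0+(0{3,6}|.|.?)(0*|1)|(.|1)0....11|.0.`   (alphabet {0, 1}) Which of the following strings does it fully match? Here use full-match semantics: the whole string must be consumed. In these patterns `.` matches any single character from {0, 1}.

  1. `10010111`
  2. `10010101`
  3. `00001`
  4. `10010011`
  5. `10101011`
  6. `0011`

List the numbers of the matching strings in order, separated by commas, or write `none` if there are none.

1, 3, 4, 5, 6

1. `10010111` → match
2. `10010101` → no match
3. `00001` → match
4. `10010011` → match
5. `10101011` → match
6. `0011` → match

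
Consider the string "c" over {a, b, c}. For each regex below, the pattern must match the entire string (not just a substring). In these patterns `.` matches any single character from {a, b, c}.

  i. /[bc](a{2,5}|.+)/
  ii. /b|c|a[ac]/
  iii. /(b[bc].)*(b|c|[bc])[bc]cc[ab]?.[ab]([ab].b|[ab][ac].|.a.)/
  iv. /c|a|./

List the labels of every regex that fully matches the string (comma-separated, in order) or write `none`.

ii, iv

i → no match
ii → match
iii → no match
iv → match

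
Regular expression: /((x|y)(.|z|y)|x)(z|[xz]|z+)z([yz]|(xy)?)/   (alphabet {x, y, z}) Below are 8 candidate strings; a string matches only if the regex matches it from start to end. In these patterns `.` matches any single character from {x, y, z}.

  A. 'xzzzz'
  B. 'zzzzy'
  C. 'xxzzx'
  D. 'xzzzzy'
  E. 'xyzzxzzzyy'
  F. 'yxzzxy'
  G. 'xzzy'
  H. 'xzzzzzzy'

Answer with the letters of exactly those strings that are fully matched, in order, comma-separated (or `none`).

A. 'xzzzz' → match
B. 'zzzzy' → no match
C. 'xxzzx' → no match
D. 'xzzzzy' → match
E. 'xyzzxzzzyy' → no match
F. 'yxzzxy' → match
G. 'xzzy' → match
H. 'xzzzzzzy' → match

A, D, F, G, H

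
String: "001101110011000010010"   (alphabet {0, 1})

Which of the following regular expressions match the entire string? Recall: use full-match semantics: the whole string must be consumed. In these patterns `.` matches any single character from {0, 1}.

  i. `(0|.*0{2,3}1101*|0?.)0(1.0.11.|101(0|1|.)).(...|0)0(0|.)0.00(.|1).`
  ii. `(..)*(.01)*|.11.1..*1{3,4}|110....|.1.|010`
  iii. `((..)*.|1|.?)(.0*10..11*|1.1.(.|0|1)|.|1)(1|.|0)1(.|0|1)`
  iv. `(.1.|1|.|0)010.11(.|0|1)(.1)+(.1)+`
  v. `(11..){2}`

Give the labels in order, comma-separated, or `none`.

i, iii

i → match
ii → no match
iii → match
iv → no match — must end with "1"
v → no match — must start with "11"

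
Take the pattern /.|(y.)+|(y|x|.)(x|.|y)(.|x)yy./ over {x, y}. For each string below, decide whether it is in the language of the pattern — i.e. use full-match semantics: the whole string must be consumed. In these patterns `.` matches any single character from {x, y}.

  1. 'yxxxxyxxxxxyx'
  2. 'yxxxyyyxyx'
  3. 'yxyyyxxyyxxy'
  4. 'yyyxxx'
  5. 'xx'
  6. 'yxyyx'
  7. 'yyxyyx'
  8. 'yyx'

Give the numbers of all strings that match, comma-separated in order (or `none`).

7

1 → no match
2 → no match
3 → no match
4 → no match
5 → no match
6 → no match
7 → match
8 → no match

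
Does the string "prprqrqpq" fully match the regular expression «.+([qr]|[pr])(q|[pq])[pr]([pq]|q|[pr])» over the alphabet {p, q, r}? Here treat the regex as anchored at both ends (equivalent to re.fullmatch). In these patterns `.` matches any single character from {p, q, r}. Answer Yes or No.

Yes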